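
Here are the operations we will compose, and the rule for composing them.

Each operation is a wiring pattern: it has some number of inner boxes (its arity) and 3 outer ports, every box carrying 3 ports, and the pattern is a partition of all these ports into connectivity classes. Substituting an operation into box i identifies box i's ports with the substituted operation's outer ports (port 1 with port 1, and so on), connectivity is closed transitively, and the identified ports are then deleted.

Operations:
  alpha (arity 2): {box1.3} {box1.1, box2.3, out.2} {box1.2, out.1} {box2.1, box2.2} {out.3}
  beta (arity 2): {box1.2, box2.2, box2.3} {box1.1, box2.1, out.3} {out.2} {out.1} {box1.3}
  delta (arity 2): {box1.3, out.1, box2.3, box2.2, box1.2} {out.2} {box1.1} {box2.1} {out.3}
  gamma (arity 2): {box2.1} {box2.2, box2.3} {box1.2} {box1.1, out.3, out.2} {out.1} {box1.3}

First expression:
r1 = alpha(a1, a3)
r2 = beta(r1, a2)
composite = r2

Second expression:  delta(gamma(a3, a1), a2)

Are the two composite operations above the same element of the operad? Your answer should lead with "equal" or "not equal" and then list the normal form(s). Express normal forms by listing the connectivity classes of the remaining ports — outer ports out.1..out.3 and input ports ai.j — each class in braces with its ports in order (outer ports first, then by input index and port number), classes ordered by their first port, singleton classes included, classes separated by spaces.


Normal form of the first expression: {out.1} {out.2} {out.3, a1.2, a2.1} {a1.1, a2.2, a2.3, a3.3} {a1.3} {a3.1, a3.2}
Normal form of the second expression: {out.1, a2.2, a2.3, a3.1} {out.2} {out.3} {a1.1} {a1.2, a1.3} {a2.1} {a3.2} {a3.3}
Distinct normal forms: not equal.

not equal; first: {out.1} {out.2} {out.3, a1.2, a2.1} {a1.1, a2.2, a2.3, a3.3} {a1.3} {a3.1, a3.2}; second: {out.1, a2.2, a2.3, a3.1} {out.2} {out.3} {a1.1} {a1.2, a1.3} {a2.1} {a3.2} {a3.3}


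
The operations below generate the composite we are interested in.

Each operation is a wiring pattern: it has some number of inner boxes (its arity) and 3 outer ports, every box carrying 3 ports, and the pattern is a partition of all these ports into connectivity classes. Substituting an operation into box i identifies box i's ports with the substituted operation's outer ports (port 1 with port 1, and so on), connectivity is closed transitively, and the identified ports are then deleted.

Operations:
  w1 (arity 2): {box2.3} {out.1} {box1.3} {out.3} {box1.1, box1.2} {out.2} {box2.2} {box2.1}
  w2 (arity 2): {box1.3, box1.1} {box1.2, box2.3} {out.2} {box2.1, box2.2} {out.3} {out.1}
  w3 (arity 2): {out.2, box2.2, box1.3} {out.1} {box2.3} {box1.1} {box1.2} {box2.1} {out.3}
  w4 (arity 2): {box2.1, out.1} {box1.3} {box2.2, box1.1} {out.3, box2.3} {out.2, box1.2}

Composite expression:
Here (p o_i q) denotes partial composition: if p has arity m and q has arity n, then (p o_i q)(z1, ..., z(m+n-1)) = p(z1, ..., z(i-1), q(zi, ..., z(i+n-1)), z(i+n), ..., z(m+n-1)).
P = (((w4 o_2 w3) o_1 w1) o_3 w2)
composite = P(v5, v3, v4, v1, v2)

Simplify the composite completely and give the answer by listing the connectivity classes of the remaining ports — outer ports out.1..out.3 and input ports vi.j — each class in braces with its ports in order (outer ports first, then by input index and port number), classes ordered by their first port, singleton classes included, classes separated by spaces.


{out.1} {out.2} {out.3} {v1.1, v1.2} {v1.3, v4.2} {v2.1} {v2.2} {v2.3} {v3.1} {v3.2} {v3.3} {v4.1, v4.3} {v5.1, v5.2} {v5.3}

Connectivity passes through glued w4-boundaries; trace each wire chain.
through w1, on inputs (v5, v3): {out.1} {out.2} {out.3} {v3.1} {v3.2} {v3.3} {v5.1, v5.2} {v5.3} (out.j = stage outer ports)
through w2, on inputs (v4, v1): {out.1} {out.2} {out.3} {v1.1, v1.2} {v1.3, v4.2} {v4.1, v4.3} (out.j = stage outer ports)
through w3, on inputs (v4, v1, v2): {out.1} {out.2, v2.2} {out.3} {v1.1, v1.2} {v1.3, v4.2} {v2.1} {v2.3} {v4.1, v4.3} (out.j = stage outer ports)
through w4, on inputs (v5, v3, v4, v1, v2): {out.1} {out.2} {out.3} {v1.1, v1.2} {v1.3, v4.2} {v2.1} {v2.2} {v2.3} {v3.1} {v3.2} {v3.3} {v4.1, v4.3} {v5.1, v5.2} {v5.3} (out.j = stage outer ports)


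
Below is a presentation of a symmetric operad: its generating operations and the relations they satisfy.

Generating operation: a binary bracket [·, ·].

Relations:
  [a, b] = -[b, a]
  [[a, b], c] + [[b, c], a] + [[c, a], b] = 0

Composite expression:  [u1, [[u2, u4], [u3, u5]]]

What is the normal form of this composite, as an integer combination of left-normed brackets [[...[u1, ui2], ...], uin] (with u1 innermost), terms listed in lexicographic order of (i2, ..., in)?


[[[[u1, u2], u4], u3], u5] - [[[[u1, u2], u4], u5], u3] - [[[[u1, u3], u5], u2], u4] + [[[[u1, u3], u5], u4], u2] - [[[[u1, u4], u2], u3], u5] + [[[[u1, u4], u2], u5], u3] + [[[[u1, u5], u3], u2], u4] - [[[[u1, u5], u3], u4], u2]

In the tensor algebra, words opening u1 carry the u1-anchored form.
Composite bracket: [u1, [[u2, u4], [u3, u5]]]
Expanding via [a, b] = ab - ba: 16 signed words (2^4 = 16).
The u1-initial words carry the normal form:
  u1u2u4u3u5 (sign +1) contributes +[[[[u1, u2], u4], u3], u5]
  u1u2u4u5u3 (sign -1) contributes -[[[[u1, u2], u4], u5], u3]
  u1u3u5u2u4 (sign -1) contributes -[[[[u1, u3], u5], u2], u4]
  u1u3u5u4u2 (sign +1) contributes +[[[[u1, u3], u5], u4], u2]
  u1u4u2u3u5 (sign -1) contributes -[[[[u1, u4], u2], u3], u5]
  u1u4u2u5u3 (sign +1) contributes +[[[[u1, u4], u2], u5], u3]
  u1u5u3u2u4 (sign +1) contributes +[[[[u1, u5], u3], u2], u4]
  u1u5u3u4u2 (sign -1) contributes -[[[[u1, u5], u3], u4], u2]


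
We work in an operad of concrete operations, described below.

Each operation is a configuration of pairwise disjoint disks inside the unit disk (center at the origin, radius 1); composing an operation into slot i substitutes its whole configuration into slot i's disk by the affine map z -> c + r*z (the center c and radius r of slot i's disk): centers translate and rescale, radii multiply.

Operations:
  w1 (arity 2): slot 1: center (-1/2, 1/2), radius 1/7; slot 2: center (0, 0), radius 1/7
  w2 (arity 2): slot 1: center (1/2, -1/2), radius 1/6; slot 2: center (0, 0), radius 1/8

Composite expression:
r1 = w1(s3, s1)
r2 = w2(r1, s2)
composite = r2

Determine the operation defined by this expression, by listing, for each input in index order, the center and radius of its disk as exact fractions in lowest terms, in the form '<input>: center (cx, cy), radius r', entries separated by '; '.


Nesting under w2 composes maps z -> c + r*z down each s-path.
s3 passes through 2 substitutions, ending at center (5/12, -5/12), radius 1/42
s1 passes through 2 substitutions, ending at center (1/2, -1/2), radius 1/42
s2 passes through 1 substitution, ending at center (0, 0), radius 1/8

s1: center (1/2, -1/2), radius 1/42; s2: center (0, 0), radius 1/8; s3: center (5/12, -5/12), radius 1/42


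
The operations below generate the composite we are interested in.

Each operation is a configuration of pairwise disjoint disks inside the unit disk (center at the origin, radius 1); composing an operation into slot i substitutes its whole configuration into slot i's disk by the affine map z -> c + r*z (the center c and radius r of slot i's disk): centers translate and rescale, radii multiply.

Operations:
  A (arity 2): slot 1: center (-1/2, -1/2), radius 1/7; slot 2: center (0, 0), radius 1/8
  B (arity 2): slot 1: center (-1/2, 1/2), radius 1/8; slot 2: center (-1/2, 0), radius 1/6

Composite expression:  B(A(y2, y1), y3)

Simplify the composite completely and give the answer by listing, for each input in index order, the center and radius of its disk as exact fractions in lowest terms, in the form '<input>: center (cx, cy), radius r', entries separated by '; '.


y1: center (-1/2, 1/2), radius 1/64; y2: center (-9/16, 7/16), radius 1/56; y3: center (-1/2, 0), radius 1/6

Follow each y-input down from B: c' goes to c + r*c', radius to r*r'.
input y2: applying the 2 nested substitutions gives center (-9/16, 7/16), radius 1/56
input y1: applying the 2 nested substitutions gives center (-1/2, 1/2), radius 1/64
input y3: applying the 1 nested substitution gives center (-1/2, 0), radius 1/6


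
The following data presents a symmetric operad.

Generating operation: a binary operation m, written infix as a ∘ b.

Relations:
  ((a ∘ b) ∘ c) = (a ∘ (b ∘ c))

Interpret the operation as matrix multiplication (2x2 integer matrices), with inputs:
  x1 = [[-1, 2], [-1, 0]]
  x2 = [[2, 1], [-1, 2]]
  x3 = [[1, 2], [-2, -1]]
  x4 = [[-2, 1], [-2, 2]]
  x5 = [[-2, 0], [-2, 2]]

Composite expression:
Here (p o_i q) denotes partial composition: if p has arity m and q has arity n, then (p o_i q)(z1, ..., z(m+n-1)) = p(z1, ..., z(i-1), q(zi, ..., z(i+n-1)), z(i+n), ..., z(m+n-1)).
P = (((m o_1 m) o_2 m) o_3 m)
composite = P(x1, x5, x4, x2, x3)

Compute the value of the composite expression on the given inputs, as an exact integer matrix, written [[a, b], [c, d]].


[[-30, -36], [-10, -20]]

(x4 ∘ x2) = [[-5, 0], [-6, 2]]
(x5 ∘ (x4 ∘ x2)) = [[10, 0], [-2, 4]]
(x1 ∘ (x5 ∘ (x4 ∘ x2))) = [[-14, 8], [-10, 0]]
((x1 ∘ (x5 ∘ (x4 ∘ x2))) ∘ x3) = [[-30, -36], [-10, -20]]


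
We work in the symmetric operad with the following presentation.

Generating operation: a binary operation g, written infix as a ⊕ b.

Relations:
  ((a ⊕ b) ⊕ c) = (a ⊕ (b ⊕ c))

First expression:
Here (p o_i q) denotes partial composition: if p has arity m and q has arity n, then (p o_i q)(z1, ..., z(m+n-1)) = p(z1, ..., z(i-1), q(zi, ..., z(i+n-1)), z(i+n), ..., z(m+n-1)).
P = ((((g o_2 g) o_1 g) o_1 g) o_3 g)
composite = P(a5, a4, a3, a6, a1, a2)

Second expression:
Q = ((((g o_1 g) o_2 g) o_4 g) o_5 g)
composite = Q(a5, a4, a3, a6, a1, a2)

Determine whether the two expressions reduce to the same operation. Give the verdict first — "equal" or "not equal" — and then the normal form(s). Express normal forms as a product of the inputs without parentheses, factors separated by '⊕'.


equal; both compose to a5 ⊕ a4 ⊕ a3 ⊕ a6 ⊕ a1 ⊕ a2

The first expression reduces to a5 ⊕ a4 ⊕ a3 ⊕ a6 ⊕ a1 ⊕ a2
The second expression reduces to a5 ⊕ a4 ⊕ a3 ⊕ a6 ⊕ a1 ⊕ a2
The normal forms match — equal.


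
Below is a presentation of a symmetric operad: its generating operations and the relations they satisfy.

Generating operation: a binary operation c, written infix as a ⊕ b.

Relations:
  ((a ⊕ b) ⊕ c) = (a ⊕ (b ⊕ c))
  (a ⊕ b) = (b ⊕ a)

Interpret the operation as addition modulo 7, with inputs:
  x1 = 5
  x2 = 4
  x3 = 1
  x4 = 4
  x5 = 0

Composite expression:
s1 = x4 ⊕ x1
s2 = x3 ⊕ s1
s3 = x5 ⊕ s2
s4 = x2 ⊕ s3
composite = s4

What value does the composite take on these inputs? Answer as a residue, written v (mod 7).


(x4 ⊕ x1) = 2
(x3 ⊕ (x4 ⊕ x1)) = 3
(x5 ⊕ (x3 ⊕ (x4 ⊕ x1))) = 3
(x2 ⊕ (x5 ⊕ (x3 ⊕ (x4 ⊕ x1)))) = 0

0 (mod 7)


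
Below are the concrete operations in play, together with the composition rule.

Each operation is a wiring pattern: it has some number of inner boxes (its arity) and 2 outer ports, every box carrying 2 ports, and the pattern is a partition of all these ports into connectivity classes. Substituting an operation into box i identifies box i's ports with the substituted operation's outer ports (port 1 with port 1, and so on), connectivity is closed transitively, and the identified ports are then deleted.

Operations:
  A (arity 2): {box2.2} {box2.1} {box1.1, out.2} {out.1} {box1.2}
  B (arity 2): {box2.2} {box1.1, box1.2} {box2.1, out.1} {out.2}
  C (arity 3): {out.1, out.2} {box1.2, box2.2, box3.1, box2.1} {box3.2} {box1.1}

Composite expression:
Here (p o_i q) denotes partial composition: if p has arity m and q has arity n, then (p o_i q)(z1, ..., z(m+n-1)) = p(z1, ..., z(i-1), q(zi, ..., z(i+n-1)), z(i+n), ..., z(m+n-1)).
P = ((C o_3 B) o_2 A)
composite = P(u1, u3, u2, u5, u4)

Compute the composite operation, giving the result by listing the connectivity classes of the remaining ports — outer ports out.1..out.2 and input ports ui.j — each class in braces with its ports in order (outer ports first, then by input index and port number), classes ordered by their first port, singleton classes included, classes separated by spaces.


{out.1, out.2} {u1.1} {u1.2, u3.1, u4.1} {u2.1} {u2.2} {u3.2} {u4.2} {u5.1, u5.2}

Treat the ports identified at C as solder joints: merge, then drop.
the subtree at A composes to {out.1} {out.2, u3.1} {u2.1} {u2.2} {u3.2} on (u3, u2); out.j = own outer ports
the subtree at B composes to {out.1, u4.1} {out.2} {u4.2} {u5.1, u5.2} on (u5, u4); out.j = own outer ports
the subtree at C composes to {out.1, out.2} {u1.1} {u1.2, u3.1, u4.1} {u2.1} {u2.2} {u3.2} {u4.2} {u5.1, u5.2} on (u1, u3, u2, u5, u4); out.j = own outer ports


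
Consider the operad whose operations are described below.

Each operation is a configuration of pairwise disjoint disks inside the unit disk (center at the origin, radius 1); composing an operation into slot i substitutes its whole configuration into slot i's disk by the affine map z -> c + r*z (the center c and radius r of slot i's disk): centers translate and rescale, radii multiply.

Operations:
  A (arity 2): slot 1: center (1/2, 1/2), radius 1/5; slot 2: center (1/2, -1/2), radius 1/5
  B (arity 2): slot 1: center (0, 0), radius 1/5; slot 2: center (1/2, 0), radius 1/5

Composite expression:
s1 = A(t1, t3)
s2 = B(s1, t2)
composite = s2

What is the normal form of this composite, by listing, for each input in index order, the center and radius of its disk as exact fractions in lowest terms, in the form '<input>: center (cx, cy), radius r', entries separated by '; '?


t1: center (1/10, 1/10), radius 1/25; t2: center (1/2, 0), radius 1/5; t3: center (1/10, -1/10), radius 1/25

Nesting under B composes maps z -> c + r*z down each t-path.
for t1, the 2-step affine chain lands on center (1/10, 1/10), radius 1/25
for t3, the 2-step affine chain lands on center (1/10, -1/10), radius 1/25
for t2, the 1-step affine chain lands on center (1/2, 0), radius 1/5


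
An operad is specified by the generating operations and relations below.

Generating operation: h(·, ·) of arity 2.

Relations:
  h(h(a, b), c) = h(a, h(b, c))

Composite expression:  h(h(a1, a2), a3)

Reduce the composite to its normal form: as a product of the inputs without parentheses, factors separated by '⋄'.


a1 ⋄ a2 ⋄ a3

The h-tree's shape is irrelevant; the a-reading-order decides.
h(a1, a2) unparenthesizes to a1 ⋄ a2
h(h(a1, a2), a3) unparenthesizes to a1 ⋄ a2 ⋄ a3


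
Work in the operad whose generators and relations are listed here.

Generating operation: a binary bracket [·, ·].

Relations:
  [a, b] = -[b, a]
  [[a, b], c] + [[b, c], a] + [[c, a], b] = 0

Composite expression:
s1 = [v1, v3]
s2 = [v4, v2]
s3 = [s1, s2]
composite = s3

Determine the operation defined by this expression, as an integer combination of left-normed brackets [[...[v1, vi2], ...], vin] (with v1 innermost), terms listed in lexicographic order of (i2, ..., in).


-[[[v1, v3], v2], v4] + [[[v1, v3], v4], v2]

Expand each bracket as ab - ba; the v1-initial words give the coefficients.
Composite bracket: [[v1, v3], [v4, v2]]
Applying ab - ba throughout gives 8 signed words (2^3 = 8).
Only words starting with v1 matter:
  the word v1v3v2v4 carries sign -1 and contributes -[[[v1, v3], v2], v4]
  the word v1v3v4v2 carries sign +1 and contributes +[[[v1, v3], v4], v2]


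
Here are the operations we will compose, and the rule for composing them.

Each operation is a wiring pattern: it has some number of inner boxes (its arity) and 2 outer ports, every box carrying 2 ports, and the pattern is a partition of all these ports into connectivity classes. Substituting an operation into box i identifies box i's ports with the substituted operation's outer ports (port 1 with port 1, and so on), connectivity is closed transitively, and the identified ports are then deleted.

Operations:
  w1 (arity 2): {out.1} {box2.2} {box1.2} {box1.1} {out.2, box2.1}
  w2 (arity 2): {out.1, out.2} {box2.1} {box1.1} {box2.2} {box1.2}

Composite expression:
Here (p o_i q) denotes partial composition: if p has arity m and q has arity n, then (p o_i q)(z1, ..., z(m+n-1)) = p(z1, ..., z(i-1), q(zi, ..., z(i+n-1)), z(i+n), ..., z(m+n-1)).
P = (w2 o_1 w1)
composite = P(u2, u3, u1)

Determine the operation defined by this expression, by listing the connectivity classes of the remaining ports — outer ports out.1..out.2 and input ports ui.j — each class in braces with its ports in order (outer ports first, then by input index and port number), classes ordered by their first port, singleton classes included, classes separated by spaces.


{out.1, out.2} {u1.1} {u1.2} {u2.1} {u2.2} {u3.1} {u3.2}

Treat the ports identified at w2 as solder joints: merge, then drop.
w1 over (u2, u3) gives {out.1} {out.2, u3.1} {u2.1} {u2.2} {u3.2}, out.j being that stage's outer ports
w2 over (u2, u3, u1) gives {out.1, out.2} {u1.1} {u1.2} {u2.1} {u2.2} {u3.1} {u3.2}, out.j being that stage's outer ports


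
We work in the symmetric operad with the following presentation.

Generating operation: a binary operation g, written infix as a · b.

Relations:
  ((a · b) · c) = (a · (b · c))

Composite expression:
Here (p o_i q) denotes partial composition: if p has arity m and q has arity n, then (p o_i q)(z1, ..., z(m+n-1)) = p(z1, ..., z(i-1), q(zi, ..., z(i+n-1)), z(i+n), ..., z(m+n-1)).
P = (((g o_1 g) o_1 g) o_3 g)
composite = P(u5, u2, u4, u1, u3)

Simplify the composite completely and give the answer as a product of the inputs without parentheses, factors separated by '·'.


u5 · u2 · u4 · u1 · u3


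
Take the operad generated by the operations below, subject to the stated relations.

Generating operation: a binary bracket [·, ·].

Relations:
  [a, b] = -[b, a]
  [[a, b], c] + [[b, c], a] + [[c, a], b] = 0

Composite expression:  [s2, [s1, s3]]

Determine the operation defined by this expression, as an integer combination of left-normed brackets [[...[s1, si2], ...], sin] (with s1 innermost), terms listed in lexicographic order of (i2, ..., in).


In the tensor algebra, words opening s1 carry the s1-anchored form.
Composite bracket: [s2, [s1, s3]]
Applying ab - ba throughout gives 4 signed words (2^2 = 4).
Collect the words opening with s1:
  s1s3s2 (sign -1) contributes -[[s1, s3], s2]

-[[s1, s3], s2]


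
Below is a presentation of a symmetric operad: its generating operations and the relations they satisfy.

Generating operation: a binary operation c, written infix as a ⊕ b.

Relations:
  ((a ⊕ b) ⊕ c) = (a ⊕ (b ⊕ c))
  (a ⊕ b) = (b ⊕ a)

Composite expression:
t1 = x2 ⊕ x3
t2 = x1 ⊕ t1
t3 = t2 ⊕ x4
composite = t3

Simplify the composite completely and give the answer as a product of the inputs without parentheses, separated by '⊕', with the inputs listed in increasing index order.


x1 ⊕ x2 ⊕ x3 ⊕ x4


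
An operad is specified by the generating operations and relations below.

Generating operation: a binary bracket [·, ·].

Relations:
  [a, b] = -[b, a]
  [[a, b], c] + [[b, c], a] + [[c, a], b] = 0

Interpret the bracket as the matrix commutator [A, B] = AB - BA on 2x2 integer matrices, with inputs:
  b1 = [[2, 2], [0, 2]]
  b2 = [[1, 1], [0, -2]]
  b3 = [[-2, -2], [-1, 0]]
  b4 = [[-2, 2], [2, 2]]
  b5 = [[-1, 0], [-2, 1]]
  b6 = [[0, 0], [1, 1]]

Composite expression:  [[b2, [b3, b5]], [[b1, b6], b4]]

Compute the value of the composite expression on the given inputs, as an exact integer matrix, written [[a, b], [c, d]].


[b3, b5] = [[4, -4], [-2, -4]]
[b2, [b3, b5]] = [[-2, -20], [6, 2]]
[b1, b6] = [[2, 2], [0, -2]]
[[b1, b6], b4] = [[4, 16], [-8, -4]]
[[b2, [b3, b5]], [[b1, b6], b4]] = [[64, 96], [16, -64]]

[[64, 96], [16, -64]]


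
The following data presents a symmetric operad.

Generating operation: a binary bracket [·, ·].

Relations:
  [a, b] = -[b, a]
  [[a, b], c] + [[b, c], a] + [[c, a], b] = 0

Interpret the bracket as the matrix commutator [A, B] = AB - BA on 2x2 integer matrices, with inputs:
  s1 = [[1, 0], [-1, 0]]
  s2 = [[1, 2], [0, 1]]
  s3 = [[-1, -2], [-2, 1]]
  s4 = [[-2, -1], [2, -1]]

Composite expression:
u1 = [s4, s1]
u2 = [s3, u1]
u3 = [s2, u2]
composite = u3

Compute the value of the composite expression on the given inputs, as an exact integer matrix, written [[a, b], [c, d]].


[[-4, 0], [0, 4]]


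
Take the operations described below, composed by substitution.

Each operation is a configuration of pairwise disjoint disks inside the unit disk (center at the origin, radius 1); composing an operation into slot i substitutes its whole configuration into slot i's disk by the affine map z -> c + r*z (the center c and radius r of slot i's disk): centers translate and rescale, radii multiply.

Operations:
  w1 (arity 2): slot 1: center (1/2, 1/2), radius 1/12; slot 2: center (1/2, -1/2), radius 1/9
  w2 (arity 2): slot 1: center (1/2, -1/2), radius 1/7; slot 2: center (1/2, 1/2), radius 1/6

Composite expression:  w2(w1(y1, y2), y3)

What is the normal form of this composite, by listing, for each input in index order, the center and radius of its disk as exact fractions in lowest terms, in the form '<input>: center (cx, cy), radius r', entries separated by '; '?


Follow each y-input down from w2: c' goes to c + r*c', radius to r*r'.
for y1, the 2-step affine chain lands on center (4/7, -3/7), radius 1/84
for y2, the 2-step affine chain lands on center (4/7, -4/7), radius 1/63
for y3, the 1-step affine chain lands on center (1/2, 1/2), radius 1/6

y1: center (4/7, -3/7), radius 1/84; y2: center (4/7, -4/7), radius 1/63; y3: center (1/2, 1/2), radius 1/6


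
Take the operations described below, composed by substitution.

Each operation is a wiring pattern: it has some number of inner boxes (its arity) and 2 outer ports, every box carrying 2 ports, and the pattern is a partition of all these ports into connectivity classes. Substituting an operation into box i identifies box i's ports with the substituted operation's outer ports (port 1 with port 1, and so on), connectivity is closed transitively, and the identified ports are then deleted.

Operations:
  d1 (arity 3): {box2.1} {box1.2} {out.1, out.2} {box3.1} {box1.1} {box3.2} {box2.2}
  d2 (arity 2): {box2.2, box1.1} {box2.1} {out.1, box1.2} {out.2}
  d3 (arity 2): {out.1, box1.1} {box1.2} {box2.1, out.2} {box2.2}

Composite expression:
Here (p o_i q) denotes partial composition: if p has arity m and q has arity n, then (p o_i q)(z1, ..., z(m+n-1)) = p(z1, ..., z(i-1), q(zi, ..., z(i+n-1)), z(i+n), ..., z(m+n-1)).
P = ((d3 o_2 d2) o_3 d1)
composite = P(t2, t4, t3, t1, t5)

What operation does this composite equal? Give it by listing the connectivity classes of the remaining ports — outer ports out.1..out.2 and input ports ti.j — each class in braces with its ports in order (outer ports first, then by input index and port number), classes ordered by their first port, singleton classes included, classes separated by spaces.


{out.1, t2.1} {out.2, t4.2} {t1.1} {t1.2} {t2.2} {t3.1} {t3.2} {t4.1} {t5.1} {t5.2}

After gluing at d3, chains via deleted ports link the t-ports.
composing d1 on (t3, t1, t5), with out.j its own outer ports: {out.1, out.2} {t1.1} {t1.2} {t3.1} {t3.2} {t5.1} {t5.2}
composing d2 on (t4, t3, t1, t5), with out.j its own outer ports: {out.1, t4.2} {out.2} {t1.1} {t1.2} {t3.1} {t3.2} {t4.1} {t5.1} {t5.2}
composing d3 on (t2, t4, t3, t1, t5), with out.j its own outer ports: {out.1, t2.1} {out.2, t4.2} {t1.1} {t1.2} {t2.2} {t3.1} {t3.2} {t4.1} {t5.1} {t5.2}


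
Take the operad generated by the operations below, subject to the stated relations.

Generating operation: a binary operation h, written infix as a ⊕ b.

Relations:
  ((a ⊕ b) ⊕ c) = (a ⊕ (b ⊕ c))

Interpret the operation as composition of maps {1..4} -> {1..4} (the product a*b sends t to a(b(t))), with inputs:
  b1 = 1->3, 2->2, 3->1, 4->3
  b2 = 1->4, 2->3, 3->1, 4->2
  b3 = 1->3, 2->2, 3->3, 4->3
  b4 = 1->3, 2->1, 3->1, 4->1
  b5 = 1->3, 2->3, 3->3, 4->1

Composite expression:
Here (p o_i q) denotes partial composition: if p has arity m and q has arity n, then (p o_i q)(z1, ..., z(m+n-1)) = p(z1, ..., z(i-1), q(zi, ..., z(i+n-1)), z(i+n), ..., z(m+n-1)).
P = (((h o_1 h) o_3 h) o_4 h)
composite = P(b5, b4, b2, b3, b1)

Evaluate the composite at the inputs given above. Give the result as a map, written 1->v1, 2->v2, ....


(b5 ⊕ b4) = 1->3, 2->3, 3->3, 4->3
(b3 ⊕ b1) = 1->3, 2->2, 3->3, 4->3
(b2 ⊕ (b3 ⊕ b1)) = 1->1, 2->3, 3->1, 4->1
((b5 ⊕ b4) ⊕ (b2 ⊕ (b3 ⊕ b1))) = 1->3, 2->3, 3->3, 4->3

1->3, 2->3, 3->3, 4->3


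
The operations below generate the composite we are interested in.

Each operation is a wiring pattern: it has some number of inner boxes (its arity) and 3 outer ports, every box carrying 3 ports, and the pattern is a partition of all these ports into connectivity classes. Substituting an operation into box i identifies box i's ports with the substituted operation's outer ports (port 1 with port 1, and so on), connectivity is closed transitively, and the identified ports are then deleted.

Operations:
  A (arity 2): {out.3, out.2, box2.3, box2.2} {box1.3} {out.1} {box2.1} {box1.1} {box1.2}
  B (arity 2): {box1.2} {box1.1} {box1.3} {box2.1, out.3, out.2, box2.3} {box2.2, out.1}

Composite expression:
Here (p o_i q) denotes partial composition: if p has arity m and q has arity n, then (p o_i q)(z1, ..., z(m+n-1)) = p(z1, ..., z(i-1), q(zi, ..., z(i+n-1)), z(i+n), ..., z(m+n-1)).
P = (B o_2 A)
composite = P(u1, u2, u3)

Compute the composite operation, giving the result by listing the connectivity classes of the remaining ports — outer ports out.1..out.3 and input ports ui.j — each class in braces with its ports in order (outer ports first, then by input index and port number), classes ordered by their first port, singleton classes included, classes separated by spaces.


{out.1, out.2, out.3, u3.2, u3.3} {u1.1} {u1.2} {u1.3} {u2.1} {u2.2} {u2.3} {u3.1}

After gluing at B, chains via deleted ports link the u-ports.
stage A: inputs (u2, u3), connectivity {out.1} {out.2, out.3, u3.2, u3.3} {u2.1} {u2.2} {u2.3} {u3.1}, out.j its boundary
stage B: inputs (u1, u2, u3), connectivity {out.1, out.2, out.3, u3.2, u3.3} {u1.1} {u1.2} {u1.3} {u2.1} {u2.2} {u2.3} {u3.1}, out.j its boundary


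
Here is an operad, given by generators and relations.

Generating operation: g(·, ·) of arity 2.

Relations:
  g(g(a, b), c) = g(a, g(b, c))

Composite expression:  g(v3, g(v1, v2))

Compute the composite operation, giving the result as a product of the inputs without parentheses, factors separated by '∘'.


Every regrouping of g is equal, so read the v-inputs in written order.
g(v1, v2) reduces to v1 ∘ v2
g(v3, g(v1, v2)) reduces to v3 ∘ v1 ∘ v2

v3 ∘ v1 ∘ v2


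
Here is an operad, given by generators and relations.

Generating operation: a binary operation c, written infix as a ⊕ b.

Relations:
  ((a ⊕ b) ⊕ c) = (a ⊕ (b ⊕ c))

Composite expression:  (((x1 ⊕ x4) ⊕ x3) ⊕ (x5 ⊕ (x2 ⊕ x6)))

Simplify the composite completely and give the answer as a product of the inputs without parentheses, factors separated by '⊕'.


Associativity of c dissolves the nesting; only the x-input order survives.
(x1 ⊕ x4) linearizes to x1 ⊕ x4
((x1 ⊕ x4) ⊕ x3) linearizes to x1 ⊕ x4 ⊕ x3
(x2 ⊕ x6) linearizes to x2 ⊕ x6
(x5 ⊕ (x2 ⊕ x6)) linearizes to x5 ⊕ x2 ⊕ x6
(((x1 ⊕ x4) ⊕ x3) ⊕ (x5 ⊕ (x2 ⊕ x6))) linearizes to x1 ⊕ x4 ⊕ x3 ⊕ x5 ⊕ x2 ⊕ x6

x1 ⊕ x4 ⊕ x3 ⊕ x5 ⊕ x2 ⊕ x6


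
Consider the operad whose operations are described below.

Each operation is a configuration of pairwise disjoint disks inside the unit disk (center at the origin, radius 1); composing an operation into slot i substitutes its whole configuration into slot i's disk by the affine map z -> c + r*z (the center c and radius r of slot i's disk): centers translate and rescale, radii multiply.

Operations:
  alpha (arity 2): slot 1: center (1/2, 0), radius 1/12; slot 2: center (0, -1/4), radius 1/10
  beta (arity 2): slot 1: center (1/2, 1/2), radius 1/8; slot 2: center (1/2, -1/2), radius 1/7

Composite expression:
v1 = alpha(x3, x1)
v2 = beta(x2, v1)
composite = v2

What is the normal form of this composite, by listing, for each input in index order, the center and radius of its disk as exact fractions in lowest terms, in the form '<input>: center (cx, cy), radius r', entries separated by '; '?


x1: center (1/2, -15/28), radius 1/70; x2: center (1/2, 1/2), radius 1/8; x3: center (4/7, -1/2), radius 1/84

Affine substitution under beta: radii multiply and x-centers shift.
for x2, the 1-step affine chain lands on center (1/2, 1/2), radius 1/8
for x3, the 2-step affine chain lands on center (4/7, -1/2), radius 1/84
for x1, the 2-step affine chain lands on center (1/2, -15/28), radius 1/70


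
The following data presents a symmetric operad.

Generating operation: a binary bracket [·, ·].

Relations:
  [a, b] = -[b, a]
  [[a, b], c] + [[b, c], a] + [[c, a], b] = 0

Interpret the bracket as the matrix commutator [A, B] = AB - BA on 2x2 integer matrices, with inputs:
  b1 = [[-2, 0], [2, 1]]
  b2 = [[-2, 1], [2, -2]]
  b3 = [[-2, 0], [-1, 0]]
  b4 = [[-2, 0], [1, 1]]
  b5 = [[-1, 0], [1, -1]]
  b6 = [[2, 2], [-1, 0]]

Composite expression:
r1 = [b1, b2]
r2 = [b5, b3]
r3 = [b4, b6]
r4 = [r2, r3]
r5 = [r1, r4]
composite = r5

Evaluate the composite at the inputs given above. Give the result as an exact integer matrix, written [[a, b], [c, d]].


[b1, b2] = [[-2, -3], [6, 2]]
[b5, b3] = [[0, 0], [-2, 0]]
[b4, b6] = [[-2, -6], [-1, 2]]
[[b5, b3], [b4, b6]] = [[-12, 0], [8, 12]]
[[b1, b2], [[b5, b3], [b4, b6]]] = [[-24, -72], [-112, 24]]

[[-24, -72], [-112, 24]]


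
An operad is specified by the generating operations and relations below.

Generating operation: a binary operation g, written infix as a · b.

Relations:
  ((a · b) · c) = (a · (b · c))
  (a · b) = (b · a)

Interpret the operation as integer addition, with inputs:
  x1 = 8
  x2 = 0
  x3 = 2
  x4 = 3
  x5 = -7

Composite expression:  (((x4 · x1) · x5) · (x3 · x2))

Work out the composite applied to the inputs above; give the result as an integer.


6

(x4 · x1) = 11
((x4 · x1) · x5) = 4
(x3 · x2) = 2
(((x4 · x1) · x5) · (x3 · x2)) = 6


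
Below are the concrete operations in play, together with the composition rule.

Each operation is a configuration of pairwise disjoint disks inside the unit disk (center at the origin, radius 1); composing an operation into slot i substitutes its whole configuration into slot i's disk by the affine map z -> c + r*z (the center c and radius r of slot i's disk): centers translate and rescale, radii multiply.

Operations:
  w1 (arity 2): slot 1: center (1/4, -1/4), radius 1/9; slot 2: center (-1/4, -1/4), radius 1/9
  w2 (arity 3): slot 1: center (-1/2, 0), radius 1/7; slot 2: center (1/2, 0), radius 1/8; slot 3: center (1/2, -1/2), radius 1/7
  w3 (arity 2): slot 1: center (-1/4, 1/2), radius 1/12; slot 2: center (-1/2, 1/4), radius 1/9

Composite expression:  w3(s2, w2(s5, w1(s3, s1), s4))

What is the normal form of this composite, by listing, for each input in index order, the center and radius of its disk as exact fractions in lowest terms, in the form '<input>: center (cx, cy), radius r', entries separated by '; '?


s1: center (-43/96, 71/288), radius 1/648; s2: center (-1/4, 1/2), radius 1/12; s3: center (-127/288, 71/288), radius 1/648; s4: center (-4/9, 7/36), radius 1/63; s5: center (-5/9, 1/4), radius 1/63

Each s-disk chains the slot maps above it in w3; radii multiply.
tracing s2 down its 1-map path: center (-1/4, 1/2), radius 1/12
tracing s5 down its 2-map path: center (-5/9, 1/4), radius 1/63
tracing s3 down its 3-map path: center (-127/288, 71/288), radius 1/648
tracing s1 down its 3-map path: center (-43/96, 71/288), radius 1/648
tracing s4 down its 2-map path: center (-4/9, 7/36), radius 1/63


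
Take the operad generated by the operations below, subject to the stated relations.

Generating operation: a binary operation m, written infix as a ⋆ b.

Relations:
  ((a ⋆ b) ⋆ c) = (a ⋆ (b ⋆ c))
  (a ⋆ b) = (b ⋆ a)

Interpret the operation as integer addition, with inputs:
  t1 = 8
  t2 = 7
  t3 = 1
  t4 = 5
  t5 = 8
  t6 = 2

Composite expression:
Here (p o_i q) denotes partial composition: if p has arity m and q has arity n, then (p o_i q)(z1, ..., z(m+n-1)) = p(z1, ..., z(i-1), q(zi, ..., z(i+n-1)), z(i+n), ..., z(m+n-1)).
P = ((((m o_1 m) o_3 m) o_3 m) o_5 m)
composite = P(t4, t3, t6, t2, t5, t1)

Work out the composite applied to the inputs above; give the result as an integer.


31


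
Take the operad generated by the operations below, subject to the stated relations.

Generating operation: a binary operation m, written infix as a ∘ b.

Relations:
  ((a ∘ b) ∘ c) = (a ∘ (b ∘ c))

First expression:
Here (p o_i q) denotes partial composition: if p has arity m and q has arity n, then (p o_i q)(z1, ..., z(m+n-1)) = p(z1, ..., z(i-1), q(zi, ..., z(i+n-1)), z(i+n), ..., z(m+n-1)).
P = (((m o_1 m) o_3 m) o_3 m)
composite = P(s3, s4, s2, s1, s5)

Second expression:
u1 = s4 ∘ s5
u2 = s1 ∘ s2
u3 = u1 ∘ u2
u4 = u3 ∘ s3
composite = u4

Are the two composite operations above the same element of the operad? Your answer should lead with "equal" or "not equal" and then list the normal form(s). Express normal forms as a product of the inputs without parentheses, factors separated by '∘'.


not equal; first: s3 ∘ s4 ∘ s2 ∘ s1 ∘ s5; second: s4 ∘ s5 ∘ s1 ∘ s2 ∘ s3


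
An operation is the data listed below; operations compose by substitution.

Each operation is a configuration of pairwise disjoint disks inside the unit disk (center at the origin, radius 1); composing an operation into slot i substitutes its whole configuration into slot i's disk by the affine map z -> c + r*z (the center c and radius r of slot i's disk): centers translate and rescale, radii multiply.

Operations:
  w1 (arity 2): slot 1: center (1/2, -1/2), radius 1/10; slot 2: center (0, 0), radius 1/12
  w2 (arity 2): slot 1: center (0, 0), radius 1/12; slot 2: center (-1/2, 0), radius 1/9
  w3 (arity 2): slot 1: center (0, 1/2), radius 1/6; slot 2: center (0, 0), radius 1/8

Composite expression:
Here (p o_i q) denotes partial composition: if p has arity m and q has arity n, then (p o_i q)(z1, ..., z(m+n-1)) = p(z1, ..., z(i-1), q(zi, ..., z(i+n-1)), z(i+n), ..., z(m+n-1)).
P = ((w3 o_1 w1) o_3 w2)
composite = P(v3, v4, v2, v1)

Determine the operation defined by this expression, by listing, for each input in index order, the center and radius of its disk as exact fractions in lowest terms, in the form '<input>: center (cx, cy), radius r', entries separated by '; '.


v1: center (-1/16, 0), radius 1/72; v2: center (0, 0), radius 1/96; v3: center (1/12, 5/12), radius 1/60; v4: center (0, 1/2), radius 1/72


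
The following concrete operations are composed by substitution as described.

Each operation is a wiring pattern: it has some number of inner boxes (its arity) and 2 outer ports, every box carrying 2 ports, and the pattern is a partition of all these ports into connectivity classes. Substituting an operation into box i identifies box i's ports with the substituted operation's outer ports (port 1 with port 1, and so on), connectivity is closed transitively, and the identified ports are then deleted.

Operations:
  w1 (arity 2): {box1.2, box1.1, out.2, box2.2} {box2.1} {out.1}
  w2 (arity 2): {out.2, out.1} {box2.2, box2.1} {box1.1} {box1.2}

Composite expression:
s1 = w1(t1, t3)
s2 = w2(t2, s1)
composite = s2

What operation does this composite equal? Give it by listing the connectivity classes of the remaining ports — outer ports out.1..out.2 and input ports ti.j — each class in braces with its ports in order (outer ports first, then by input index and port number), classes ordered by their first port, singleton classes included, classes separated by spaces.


{out.1, out.2} {t1.1, t1.2, t3.2} {t2.1} {t2.2} {t3.1}


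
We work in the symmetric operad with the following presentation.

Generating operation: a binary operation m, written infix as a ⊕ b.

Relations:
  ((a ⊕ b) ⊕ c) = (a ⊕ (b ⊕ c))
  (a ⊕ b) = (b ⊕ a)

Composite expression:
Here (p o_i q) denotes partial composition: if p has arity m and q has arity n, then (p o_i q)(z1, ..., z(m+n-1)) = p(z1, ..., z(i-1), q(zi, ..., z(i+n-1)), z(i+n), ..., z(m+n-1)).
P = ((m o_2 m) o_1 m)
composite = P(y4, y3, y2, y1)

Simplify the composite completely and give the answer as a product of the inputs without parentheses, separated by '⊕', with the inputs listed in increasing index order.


y1 ⊕ y2 ⊕ y3 ⊕ y4

Any arrangement under m is one operation, so sort the y-inputs.
(y4 ⊕ y3) linearizes to y4 ⊕ y3
(y2 ⊕ y1) linearizes to y2 ⊕ y1
((y4 ⊕ y3) ⊕ (y2 ⊕ y1)) linearizes to y4 ⊕ y3 ⊕ y2 ⊕ y1
the factors in increasing index order: y1 ⊕ y2 ⊕ y3 ⊕ y4


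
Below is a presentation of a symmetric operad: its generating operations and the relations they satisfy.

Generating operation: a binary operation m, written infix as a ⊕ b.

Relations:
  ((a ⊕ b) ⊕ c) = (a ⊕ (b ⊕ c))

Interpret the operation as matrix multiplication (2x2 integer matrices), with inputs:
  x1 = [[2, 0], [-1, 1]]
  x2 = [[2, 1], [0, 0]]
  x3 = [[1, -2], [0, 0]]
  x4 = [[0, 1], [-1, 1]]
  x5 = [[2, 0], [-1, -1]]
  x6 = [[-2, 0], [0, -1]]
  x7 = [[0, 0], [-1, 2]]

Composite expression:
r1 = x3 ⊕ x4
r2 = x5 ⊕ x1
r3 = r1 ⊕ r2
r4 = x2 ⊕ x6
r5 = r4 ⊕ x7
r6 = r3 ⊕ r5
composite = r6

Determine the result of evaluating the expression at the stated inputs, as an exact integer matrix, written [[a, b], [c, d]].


(x3 ⊕ x4) = [[2, -1], [0, 0]]
(x5 ⊕ x1) = [[4, 0], [-1, -1]]
((x3 ⊕ x4) ⊕ (x5 ⊕ x1)) = [[9, 1], [0, 0]]
(x2 ⊕ x6) = [[-4, -1], [0, 0]]
((x2 ⊕ x6) ⊕ x7) = [[1, -2], [0, 0]]
(((x3 ⊕ x4) ⊕ (x5 ⊕ x1)) ⊕ ((x2 ⊕ x6) ⊕ x7)) = [[9, -18], [0, 0]]

[[9, -18], [0, 0]]


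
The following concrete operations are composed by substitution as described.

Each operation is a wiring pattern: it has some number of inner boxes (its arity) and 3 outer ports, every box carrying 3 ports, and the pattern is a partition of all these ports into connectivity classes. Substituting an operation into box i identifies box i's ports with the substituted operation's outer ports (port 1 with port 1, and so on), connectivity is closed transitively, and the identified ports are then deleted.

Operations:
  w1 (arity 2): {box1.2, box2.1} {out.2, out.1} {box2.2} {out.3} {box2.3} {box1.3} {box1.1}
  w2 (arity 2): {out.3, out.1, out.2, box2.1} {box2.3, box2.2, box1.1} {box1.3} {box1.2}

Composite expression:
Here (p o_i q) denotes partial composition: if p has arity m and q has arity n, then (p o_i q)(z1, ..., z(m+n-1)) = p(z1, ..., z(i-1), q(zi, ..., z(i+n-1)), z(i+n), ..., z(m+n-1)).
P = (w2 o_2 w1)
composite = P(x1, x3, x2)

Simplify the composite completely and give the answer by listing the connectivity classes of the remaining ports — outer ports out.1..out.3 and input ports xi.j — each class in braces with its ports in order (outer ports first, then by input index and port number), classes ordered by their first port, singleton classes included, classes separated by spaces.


Treat the ports identified at w2 as solder joints: merge, then drop.
the subtree at w1 composes to {out.1, out.2} {out.3} {x2.1, x3.2} {x2.2} {x2.3} {x3.1} {x3.3} on (x3, x2); out.j = own outer ports
the subtree at w2 composes to {out.1, out.2, out.3, x1.1} {x1.2} {x1.3} {x2.1, x3.2} {x2.2} {x2.3} {x3.1} {x3.3} on (x1, x3, x2); out.j = own outer ports

{out.1, out.2, out.3, x1.1} {x1.2} {x1.3} {x2.1, x3.2} {x2.2} {x2.3} {x3.1} {x3.3}


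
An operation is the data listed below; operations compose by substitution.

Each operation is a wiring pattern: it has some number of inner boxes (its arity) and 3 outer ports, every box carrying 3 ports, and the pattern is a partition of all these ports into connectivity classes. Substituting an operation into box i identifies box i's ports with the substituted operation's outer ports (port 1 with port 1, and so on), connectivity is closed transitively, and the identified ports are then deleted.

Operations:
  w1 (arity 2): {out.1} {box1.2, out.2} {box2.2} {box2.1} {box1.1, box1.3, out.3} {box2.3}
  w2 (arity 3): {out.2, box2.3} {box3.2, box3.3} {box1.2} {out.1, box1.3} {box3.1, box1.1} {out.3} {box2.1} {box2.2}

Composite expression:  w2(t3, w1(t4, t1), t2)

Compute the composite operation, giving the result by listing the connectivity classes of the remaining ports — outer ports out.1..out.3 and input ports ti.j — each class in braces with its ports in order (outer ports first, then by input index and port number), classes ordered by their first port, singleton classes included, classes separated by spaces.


{out.1, t3.3} {out.2, t4.1, t4.3} {out.3} {t1.1} {t1.2} {t1.3} {t2.1, t3.1} {t2.2, t2.3} {t3.2} {t4.2}

Treat the ports identified at w2 as solder joints: merge, then drop.
after w1, the pattern on (t4, t1) reads {out.1} {out.2, t4.2} {out.3, t4.1, t4.3} {t1.1} {t1.2} {t1.3} (out.j = its outer ports)
after w2, the pattern on (t3, t4, t1, t2) reads {out.1, t3.3} {out.2, t4.1, t4.3} {out.3} {t1.1} {t1.2} {t1.3} {t2.1, t3.1} {t2.2, t2.3} {t3.2} {t4.2} (out.j = its outer ports)
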